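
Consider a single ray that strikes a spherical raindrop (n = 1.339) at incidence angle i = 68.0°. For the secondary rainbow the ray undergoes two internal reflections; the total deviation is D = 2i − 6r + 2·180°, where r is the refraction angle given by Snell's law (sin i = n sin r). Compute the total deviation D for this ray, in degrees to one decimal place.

sin r = sin 68.0° / 1.339 = 0.9272/1.339 = 0.6924; r = 43.82°.
D = 2·68.0° − 6·43.82° + 2·180° = 136.00° − 262.94° + 360° = 233.06°.

233.1°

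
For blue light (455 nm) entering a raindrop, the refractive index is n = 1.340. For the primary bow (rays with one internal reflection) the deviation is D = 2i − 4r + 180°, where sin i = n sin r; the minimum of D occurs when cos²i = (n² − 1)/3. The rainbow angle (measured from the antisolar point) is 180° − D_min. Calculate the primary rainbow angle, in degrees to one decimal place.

cos²i = (1.79560 − 1)/3 = 0.26520; i = arccos(0.51498) = 59.004°.
sin r = sin 59.004°/1.340 = 0.63971; r = 39.770°.
D_min = 2·59.004° − 4·39.770° + 180° = 138.929°.
Rainbow angle = 180° − D_min = 41.071°.

41.1°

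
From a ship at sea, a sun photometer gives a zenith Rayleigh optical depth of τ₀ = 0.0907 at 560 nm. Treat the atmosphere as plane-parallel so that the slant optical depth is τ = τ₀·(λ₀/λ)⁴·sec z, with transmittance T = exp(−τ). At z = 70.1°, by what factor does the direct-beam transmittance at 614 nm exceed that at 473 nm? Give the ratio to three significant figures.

1.40

Airmass: sec 70.1° = 2.9379.
τ(614 nm) = 0.0907 × (560/614)⁴ × 2.9379 = 0.0907 × 0.6920 × 2.9379 = 0.1844.
τ(473 nm) = 0.0907 × (560/473)⁴ × 2.9379 = 0.0907 × 1.9648 × 2.9379 = 0.5235.
T(614)/T(473) = exp(τ_B − τ_A) = exp(0.3392) = 1.4038.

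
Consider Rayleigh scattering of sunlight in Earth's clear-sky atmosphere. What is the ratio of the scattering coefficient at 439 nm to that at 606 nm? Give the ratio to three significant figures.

3.63

Rayleigh scattering ∝ λ⁻⁴, so the ratio of coefficients is the inverse fourth power of the wavelength ratio.
σ(439)/σ(606) = (606/439)⁴ = (1.3804)⁴ = 3.631.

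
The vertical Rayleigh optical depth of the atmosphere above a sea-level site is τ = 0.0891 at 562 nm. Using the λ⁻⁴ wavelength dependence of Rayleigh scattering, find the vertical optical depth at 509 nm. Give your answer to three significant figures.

τ(509 nm) = τ(562 nm) × (562/509)⁴ = 0.0891 × (1.1041)⁴ = 0.0891 × 1.4862 = 0.1324.

0.132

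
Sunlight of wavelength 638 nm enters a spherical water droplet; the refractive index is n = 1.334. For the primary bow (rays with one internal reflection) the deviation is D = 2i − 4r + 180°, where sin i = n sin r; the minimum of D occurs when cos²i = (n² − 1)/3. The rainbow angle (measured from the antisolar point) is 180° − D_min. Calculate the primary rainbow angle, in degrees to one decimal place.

41.9°

cos²i = (1.77956 − 1)/3 = 0.25985; i = arccos(0.50976) = 59.352°.
sin r = sin 59.352°/1.334 = 0.64492; r = 40.159°.
D_min = 2·59.352° − 4·40.159° + 180° = 138.067°.
Rainbow angle = 180° − D_min = 41.933°.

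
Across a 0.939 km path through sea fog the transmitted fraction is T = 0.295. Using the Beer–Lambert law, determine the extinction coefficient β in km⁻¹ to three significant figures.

Beer–Lambert: T = exp(−βL) ⇒ β = −ln(T)/L = −ln(0.295)/0.939 = 1.2208/0.939 = 1.3 km⁻¹.

1.30 km⁻¹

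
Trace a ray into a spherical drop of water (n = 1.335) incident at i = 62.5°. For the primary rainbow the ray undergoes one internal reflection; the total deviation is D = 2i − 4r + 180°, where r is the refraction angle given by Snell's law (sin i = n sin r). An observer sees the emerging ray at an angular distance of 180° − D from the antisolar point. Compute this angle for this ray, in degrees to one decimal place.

41.6°

sin r = sin 62.5° / 1.335 = 0.8870/1.335 = 0.6644; r = 41.64°.
D = 2·62.5° − 4·41.64° + 180° = 125.00° − 166.55° + 180° = 138.45°.
Angle from antisolar point = 180° − D = 41.55°.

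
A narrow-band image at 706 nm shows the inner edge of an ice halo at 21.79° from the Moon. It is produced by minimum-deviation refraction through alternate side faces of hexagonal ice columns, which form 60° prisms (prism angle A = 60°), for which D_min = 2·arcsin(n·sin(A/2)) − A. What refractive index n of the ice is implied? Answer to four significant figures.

Rearranging: n = sin((D_min + A)/2) / sin(A/2).
(D_min + A)/2 = (21.79° + 60°)/2 = 40.895°.
n = sin 40.895° / sin 30° = 0.6547 / 0.5000 = 1.3093.

1.309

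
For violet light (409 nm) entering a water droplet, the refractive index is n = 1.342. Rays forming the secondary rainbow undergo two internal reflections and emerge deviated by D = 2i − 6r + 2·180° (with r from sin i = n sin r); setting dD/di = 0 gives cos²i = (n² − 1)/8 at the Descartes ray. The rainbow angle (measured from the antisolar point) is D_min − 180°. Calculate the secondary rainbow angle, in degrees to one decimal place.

53.2°

cos²i = (1.80096 − 1)/8 = 0.10012; i = arccos(0.31642) = 71.554°.
sin r = sin 71.554°/1.342 = 0.70687; r = 44.981°.
D_min = 2·71.554° − 6·44.981° + 360° = 233.222°.
Rainbow angle = D_min − 180° = 53.222°.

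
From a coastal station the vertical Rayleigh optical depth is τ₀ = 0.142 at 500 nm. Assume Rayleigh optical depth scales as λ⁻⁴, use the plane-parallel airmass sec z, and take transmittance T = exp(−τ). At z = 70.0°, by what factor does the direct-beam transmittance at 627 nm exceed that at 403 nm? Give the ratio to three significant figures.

Airmass: sec 70.0° = 2.9238.
τ(627 nm) = 0.142 × (500/627)⁴ × 2.9238 = 0.142 × 0.4044 × 2.9238 = 0.1679.
τ(403 nm) = 0.142 × (500/403)⁴ × 2.9238 = 0.142 × 2.3695 × 2.9238 = 0.9838.
T(627)/T(403) = exp(τ_B − τ_A) = exp(0.8159) = 2.2612.

2.26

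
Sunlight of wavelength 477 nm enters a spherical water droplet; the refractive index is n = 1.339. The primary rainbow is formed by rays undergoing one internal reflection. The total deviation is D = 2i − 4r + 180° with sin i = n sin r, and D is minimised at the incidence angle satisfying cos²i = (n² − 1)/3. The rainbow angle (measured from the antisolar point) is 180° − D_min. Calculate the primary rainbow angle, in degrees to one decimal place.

41.2°

cos²i = (1.79292 − 1)/3 = 0.26431; i = arccos(0.51411) = 59.062°.
sin r = sin 59.062°/1.339 = 0.64057; r = 39.834°.
D_min = 2·59.062° − 4·39.834° + 180° = 138.786°.
Rainbow angle = 180° − D_min = 41.214°.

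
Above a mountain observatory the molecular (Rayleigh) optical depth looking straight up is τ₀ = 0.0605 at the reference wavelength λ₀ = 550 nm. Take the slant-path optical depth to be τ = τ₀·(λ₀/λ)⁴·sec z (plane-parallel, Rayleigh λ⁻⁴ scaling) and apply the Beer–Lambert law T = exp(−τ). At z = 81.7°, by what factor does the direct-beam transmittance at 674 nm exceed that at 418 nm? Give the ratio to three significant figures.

Airmass: sec 81.7° = 6.9273.
τ(674 nm) = 0.0605 × (550/674)⁴ × 6.9273 = 0.0605 × 0.4434 × 6.9273 = 0.1858.
τ(418 nm) = 0.0605 × (550/418)⁴ × 6.9273 = 0.0605 × 2.9974 × 6.9273 = 1.2562.
T(674)/T(418) = exp(τ_B − τ_A) = exp(1.0704) = 2.9165.

2.92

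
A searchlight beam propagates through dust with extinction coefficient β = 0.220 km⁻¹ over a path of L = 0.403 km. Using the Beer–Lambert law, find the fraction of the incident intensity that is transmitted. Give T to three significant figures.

0.915

τ = β·L = 0.220 × 0.403 = 0.0887.
T = exp(−0.0887) = 0.9152.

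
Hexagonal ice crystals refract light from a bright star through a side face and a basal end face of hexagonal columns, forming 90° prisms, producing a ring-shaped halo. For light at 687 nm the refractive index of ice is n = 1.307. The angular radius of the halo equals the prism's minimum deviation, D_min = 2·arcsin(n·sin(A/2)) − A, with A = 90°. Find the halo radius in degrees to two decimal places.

n·sin(A/2) = 1.307 × sin 45° = 1.307 × 0.7071 = 0.9242.
D_min = 2·arcsin(0.9242) − 90° = 2 × 67.546° − 90° = 45.093°.

45.09°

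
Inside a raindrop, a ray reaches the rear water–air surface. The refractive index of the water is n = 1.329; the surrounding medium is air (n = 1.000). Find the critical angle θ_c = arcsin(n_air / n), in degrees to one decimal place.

sin θ_c = n_air / n = 1.000 / 1.329 = 0.7524.
θ_c = arcsin(0.7524) = 48.80°.

48.8°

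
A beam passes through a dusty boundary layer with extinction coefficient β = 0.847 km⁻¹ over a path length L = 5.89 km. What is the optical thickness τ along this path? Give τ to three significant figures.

4.99

τ = β·L = 0.847 × 5.89 = 4.9888.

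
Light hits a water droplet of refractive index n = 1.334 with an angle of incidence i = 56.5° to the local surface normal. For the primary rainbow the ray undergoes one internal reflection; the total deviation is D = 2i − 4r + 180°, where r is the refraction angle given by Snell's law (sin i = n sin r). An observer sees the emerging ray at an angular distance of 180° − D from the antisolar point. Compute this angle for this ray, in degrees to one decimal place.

sin r = sin 56.5° / 1.334 = 0.8339/1.334 = 0.6251; r = 38.69°.
D = 2·56.5° − 4·38.69° + 180° = 113.00° − 154.76° + 180° = 138.24°.
Angle from antisolar point = 180° − D = 41.76°.

41.8°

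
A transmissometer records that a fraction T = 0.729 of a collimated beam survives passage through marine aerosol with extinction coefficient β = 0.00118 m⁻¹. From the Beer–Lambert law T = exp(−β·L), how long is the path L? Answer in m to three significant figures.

268 m

Beer–Lambert: T = exp(−βL) ⇒ L = −ln(T)/β = −ln(0.729)/0.00118 = 0.3161/0.00118 = 267.9 m.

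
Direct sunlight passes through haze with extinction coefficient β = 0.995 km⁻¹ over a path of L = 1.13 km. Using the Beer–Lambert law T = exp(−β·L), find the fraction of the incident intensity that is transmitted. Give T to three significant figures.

0.325

τ = β·L = 0.995 × 1.13 = 1.1243.
T = exp(−1.1243) = 0.3249.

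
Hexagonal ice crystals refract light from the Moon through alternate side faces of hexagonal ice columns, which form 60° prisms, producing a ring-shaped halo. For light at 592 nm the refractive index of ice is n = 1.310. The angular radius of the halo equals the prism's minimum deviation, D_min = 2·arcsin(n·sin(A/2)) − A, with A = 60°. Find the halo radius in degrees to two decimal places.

21.84°

n·sin(A/2) = 1.310 × sin 30° = 1.310 × 0.5000 = 0.6550.
D_min = 2·arcsin(0.6550) − 60° = 2 × 40.920° − 60° = 21.839°.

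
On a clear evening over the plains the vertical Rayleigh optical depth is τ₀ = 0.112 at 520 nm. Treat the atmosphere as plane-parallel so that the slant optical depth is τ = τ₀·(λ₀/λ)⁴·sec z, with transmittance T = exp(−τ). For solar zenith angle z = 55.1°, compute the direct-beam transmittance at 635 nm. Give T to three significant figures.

sec 55.1° = 1.7478.
τ = 0.112 × (520/635)⁴ × 1.7478 = 0.112 × 0.4497 × 1.7478 = 0.0880.
T = exp(−0.0880) = 0.9157.

0.916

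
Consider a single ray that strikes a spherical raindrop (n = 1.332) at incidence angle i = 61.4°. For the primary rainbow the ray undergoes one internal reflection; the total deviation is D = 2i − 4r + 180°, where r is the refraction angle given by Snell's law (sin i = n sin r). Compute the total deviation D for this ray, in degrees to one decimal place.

137.9°

sin r = sin 61.4° / 1.332 = 0.8780/1.332 = 0.6591; r = 41.23°.
D = 2·61.4° − 4·41.23° + 180° = 122.80° − 164.94° + 180° = 137.86°.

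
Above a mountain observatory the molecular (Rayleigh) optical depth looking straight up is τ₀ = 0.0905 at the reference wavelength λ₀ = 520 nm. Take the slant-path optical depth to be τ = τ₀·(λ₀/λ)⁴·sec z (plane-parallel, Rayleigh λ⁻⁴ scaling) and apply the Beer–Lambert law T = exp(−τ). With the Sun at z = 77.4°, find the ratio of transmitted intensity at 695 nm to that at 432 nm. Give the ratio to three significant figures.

2.10

Airmass: sec 77.4° = 4.5841.
τ(695 nm) = 0.0905 × (520/695)⁴ × 4.5841 = 0.0905 × 0.3134 × 4.5841 = 0.1300.
τ(432 nm) = 0.0905 × (520/432)⁴ × 4.5841 = 0.0905 × 2.0993 × 4.5841 = 0.8709.
T(695)/T(432) = exp(τ_B − τ_A) = exp(0.7409) = 2.0979.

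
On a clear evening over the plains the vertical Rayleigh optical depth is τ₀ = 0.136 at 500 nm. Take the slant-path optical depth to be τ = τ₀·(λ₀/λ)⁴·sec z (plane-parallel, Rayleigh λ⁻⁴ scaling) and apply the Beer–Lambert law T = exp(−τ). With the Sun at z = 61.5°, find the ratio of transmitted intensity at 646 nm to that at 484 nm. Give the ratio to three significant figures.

Airmass: sec 61.5° = 2.0957.
τ(646 nm) = 0.136 × (500/646)⁴ × 2.0957 = 0.136 × 0.3589 × 2.0957 = 0.1023.
τ(484 nm) = 0.136 × (500/484)⁴ × 2.0957 = 0.136 × 1.1389 × 2.0957 = 0.3246.
T(646)/T(484) = exp(τ_B − τ_A) = exp(0.2223) = 1.2490.

1.25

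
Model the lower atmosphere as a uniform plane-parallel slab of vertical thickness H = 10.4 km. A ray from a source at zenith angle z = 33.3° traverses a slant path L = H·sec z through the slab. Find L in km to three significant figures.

12.4 km

sec z = 1/cos 33.3° = 1.1964.
L = 10.4 × 1.1964 = 12.443 km.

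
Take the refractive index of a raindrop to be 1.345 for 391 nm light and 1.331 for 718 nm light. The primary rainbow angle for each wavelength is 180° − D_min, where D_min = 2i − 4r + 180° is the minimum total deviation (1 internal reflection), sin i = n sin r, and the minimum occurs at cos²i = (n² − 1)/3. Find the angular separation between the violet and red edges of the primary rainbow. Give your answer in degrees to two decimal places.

2.01°

At 391 nm (n = 1.345): cos²i = 0.26967 → i = 58.715°, r = 39.448°, D_min = 139.635°, rainbow angle = 40.365°.
At 718 nm (n = 1.331): cos²i = 0.25719 → i = 59.527°, r = 40.356°, D_min = 137.630°, rainbow angle = 42.370°.
Angular width = |40.365° − 42.370°| = 2.005°.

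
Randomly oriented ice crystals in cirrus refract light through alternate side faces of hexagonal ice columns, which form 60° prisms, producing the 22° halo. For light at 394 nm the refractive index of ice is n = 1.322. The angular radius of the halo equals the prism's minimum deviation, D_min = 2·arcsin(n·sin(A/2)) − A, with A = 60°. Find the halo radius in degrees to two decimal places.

22.75°

n·sin(A/2) = 1.322 × sin 30° = 1.322 × 0.5000 = 0.6610.
D_min = 2·arcsin(0.6610) − 60° = 2 × 41.376° − 60° = 22.752°.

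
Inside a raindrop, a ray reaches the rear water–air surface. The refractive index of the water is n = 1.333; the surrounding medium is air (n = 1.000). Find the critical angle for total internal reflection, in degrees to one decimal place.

sin θ_c = n_air / n = 1.000 / 1.333 = 0.7502.
θ_c = arcsin(0.7502) = 48.61°.

48.6°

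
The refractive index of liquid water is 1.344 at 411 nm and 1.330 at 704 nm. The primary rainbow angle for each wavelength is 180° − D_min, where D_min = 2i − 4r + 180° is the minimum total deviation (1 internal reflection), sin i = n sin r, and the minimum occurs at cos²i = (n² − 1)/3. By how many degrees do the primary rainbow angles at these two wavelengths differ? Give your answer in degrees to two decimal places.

At 411 nm (n = 1.344): cos²i = 0.26878 → i = 58.772°, r = 39.512°, D_min = 139.495°, rainbow angle = 40.505°.
At 704 nm (n = 1.330): cos²i = 0.25630 → i = 59.585°, r = 40.422°, D_min = 137.484°, rainbow angle = 42.516°.
Angular width = |40.505° − 42.516°| = 2.011°.

2.01°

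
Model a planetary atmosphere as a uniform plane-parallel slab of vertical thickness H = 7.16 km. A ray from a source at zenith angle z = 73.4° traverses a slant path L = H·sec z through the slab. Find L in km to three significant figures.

25.1 km

sec z = 1/cos 73.4° = 3.5003.
L = 7.16 × 3.5003 = 25.062 km.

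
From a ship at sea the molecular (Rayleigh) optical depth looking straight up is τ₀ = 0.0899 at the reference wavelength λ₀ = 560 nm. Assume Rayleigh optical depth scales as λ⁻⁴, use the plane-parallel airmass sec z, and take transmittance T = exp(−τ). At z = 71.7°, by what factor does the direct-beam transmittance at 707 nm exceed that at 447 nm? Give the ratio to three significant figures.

Airmass: sec 71.7° = 3.1848.
τ(707 nm) = 0.0899 × (560/707)⁴ × 3.1848 = 0.0899 × 0.3936 × 3.1848 = 0.1127.
τ(447 nm) = 0.0899 × (560/447)⁴ × 3.1848 = 0.0899 × 2.4633 × 3.1848 = 0.7053.
T(707)/T(447) = exp(τ_B − τ_A) = exp(0.5926) = 1.8087.

1.81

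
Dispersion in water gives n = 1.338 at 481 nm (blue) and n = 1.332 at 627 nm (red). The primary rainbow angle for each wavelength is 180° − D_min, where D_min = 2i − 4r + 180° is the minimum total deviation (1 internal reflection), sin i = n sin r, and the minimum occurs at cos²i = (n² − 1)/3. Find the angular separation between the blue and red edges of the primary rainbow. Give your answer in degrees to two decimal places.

At 481 nm (n = 1.338): cos²i = 0.26341 → i = 59.120°, r = 39.899°, D_min = 138.643°, rainbow angle = 41.357°.
At 627 nm (n = 1.332): cos²i = 0.25807 → i = 59.469°, r = 40.290°, D_min = 137.776°, rainbow angle = 42.224°.
Angular width = |41.357° − 42.224°| = 0.867°.

0.87°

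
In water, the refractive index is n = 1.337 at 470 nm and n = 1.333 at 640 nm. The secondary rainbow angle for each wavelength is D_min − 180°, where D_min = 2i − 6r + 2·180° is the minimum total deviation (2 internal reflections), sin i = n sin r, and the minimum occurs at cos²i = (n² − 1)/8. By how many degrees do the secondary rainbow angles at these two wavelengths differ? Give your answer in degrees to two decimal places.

At 470 nm (n = 1.337): cos²i = 0.09845 → i = 71.714°, r = 45.249°, D_min = 231.934°, rainbow angle = 51.934°.
At 640 nm (n = 1.333): cos²i = 0.09711 → i = 71.843°, r = 45.466°, D_min = 230.891°, rainbow angle = 50.891°.
Angular width = |51.934° − 50.891°| = 1.043°.

1.04°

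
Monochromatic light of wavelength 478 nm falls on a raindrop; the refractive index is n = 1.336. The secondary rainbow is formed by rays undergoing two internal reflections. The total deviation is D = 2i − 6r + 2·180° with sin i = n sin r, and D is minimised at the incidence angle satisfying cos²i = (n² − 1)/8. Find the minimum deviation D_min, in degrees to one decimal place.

231.7°

cos²i = (1.78490 − 1)/8 = 0.09811; i = arccos(0.31323) = 71.746°.
sin r = sin 71.746°/1.336 = 0.71084; r = 45.303°.
D_min = 2·71.746° − 6·45.303° + 360° = 231.674°.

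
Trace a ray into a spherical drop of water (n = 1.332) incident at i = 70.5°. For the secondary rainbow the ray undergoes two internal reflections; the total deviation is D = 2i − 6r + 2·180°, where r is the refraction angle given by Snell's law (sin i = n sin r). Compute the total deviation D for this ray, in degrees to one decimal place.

sin r = sin 70.5° / 1.332 = 0.9426/1.332 = 0.7077; r = 45.05°.
D = 2·70.5° − 6·45.05° + 2·180° = 141.00° − 270.28° + 360° = 230.72°.

230.7°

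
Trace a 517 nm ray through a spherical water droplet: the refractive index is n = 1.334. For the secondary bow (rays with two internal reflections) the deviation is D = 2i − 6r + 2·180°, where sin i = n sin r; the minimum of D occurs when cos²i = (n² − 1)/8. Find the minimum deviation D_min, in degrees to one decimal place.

cos²i = (1.77956 − 1)/8 = 0.09744; i = arccos(0.31216) = 71.810°.
sin r = sin 71.810°/1.334 = 0.71217; r = 45.411°.
D_min = 2·71.810° − 6·45.411° + 360° = 231.153°.

231.2°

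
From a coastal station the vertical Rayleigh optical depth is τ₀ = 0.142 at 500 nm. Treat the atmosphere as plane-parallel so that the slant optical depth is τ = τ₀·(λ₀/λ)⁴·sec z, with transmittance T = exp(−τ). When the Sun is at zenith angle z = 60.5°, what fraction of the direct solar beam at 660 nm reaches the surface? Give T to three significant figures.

0.909

sec 60.5° = 2.0308.
τ = 0.142 × (500/660)⁴ × 2.0308 = 0.142 × 0.3294 × 2.0308 = 0.0950.
T = exp(−0.0950) = 0.9094.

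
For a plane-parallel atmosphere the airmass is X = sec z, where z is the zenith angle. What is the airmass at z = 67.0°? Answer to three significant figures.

2.56

X = sec z = 1/cos 67.0° = 1/0.3907 = 2.5593.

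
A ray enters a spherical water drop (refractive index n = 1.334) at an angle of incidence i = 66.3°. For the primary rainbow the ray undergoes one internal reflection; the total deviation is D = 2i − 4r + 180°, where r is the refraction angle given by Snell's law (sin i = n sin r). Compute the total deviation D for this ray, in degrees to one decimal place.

139.2°

sin r = sin 66.3° / 1.334 = 0.9157/1.334 = 0.6864; r = 43.35°.
D = 2·66.3° − 4·43.35° + 180° = 132.60° − 173.38° + 180° = 139.22°.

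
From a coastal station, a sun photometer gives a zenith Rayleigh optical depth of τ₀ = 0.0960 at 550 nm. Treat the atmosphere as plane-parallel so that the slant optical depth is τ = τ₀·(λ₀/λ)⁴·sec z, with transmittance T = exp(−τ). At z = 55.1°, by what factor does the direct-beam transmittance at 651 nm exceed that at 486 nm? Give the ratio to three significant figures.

Airmass: sec 55.1° = 1.7478.
τ(651 nm) = 0.0960 × (550/651)⁴ × 1.7478 = 0.0960 × 0.5095 × 1.7478 = 0.0855.
τ(486 nm) = 0.0960 × (550/486)⁴ × 1.7478 = 0.0960 × 1.6402 × 1.7478 = 0.2752.
T(651)/T(486) = exp(τ_B − τ_A) = exp(0.1897) = 1.2089.

1.21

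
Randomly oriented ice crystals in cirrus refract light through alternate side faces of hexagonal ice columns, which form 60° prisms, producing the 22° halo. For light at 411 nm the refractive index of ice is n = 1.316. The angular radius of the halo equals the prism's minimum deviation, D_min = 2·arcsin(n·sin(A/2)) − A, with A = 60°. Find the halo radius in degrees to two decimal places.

22.30°

n·sin(A/2) = 1.316 × sin 30° = 1.316 × 0.5000 = 0.6580.
D_min = 2·arcsin(0.6580) − 60° = 2 × 41.148° − 60° = 22.295°.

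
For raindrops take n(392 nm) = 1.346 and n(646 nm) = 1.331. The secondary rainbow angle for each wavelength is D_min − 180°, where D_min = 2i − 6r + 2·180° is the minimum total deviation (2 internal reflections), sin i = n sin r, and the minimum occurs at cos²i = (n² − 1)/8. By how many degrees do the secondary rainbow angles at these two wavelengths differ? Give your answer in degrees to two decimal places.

3.88°

At 392 nm (n = 1.346): cos²i = 0.10146 → i = 71.426°, r = 44.768°, D_min = 234.241°, rainbow angle = 54.241°.
At 646 nm (n = 1.331): cos²i = 0.09645 → i = 71.907°, r = 45.575°, D_min = 230.365°, rainbow angle = 50.365°.
Angular width = |54.241° − 50.365°| = 3.876°.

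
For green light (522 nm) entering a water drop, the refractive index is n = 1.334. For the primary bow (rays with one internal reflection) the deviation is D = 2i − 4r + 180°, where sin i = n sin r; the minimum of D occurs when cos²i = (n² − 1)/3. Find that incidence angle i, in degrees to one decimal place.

59.4°

cos²i = (1.334² − 1)/3 = (1.77956 − 1)/3 = 0.25985.
cos i = 0.50976, so i = 59.352°.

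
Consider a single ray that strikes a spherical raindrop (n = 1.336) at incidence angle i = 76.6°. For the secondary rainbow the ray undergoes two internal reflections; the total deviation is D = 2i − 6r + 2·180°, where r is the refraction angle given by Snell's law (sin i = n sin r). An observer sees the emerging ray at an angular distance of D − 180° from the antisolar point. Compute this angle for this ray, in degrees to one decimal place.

52.8°

sin r = sin 76.6° / 1.336 = 0.9728/1.336 = 0.7281; r = 46.73°.
D = 2·76.6° − 6·46.73° + 2·180° = 153.20° − 280.38° + 360° = 232.82°.
Angle from antisolar point = D − 180° = 52.82°.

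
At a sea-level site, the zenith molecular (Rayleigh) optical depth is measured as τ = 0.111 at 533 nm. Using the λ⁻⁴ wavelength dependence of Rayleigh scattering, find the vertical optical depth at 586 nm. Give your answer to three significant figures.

0.0760

τ(586 nm) = τ(533 nm) × (533/586)⁴ = 0.111 × (0.9096)⁴ = 0.111 × 0.6844 = 0.0760.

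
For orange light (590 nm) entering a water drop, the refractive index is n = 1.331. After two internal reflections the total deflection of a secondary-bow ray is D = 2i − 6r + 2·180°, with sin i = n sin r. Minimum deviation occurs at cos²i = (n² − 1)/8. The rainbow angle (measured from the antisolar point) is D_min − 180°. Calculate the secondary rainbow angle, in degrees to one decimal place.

50.4°

cos²i = (1.77156 − 1)/8 = 0.09645; i = arccos(0.31056) = 71.907°.
sin r = sin 71.907°/1.331 = 0.71417; r = 45.575°.
D_min = 2·71.907° − 6·45.575° + 360° = 230.365°.
Rainbow angle = D_min − 180° = 50.365°.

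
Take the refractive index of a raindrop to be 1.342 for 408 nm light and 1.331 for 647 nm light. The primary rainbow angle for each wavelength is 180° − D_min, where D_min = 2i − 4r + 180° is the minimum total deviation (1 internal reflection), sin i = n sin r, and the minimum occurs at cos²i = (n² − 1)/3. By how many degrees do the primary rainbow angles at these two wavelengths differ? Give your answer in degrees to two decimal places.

At 408 nm (n = 1.342): cos²i = 0.26699 → i = 58.888°, r = 39.641°, D_min = 139.213°, rainbow angle = 40.787°.
At 647 nm (n = 1.331): cos²i = 0.25719 → i = 59.527°, r = 40.356°, D_min = 137.630°, rainbow angle = 42.370°.
Angular width = |40.787° − 42.370°| = 1.583°.

1.58°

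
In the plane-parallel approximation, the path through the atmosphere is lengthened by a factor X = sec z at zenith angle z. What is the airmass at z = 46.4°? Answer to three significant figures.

X = sec z = 1/cos 46.4° = 1/0.6896 = 1.4501.

1.45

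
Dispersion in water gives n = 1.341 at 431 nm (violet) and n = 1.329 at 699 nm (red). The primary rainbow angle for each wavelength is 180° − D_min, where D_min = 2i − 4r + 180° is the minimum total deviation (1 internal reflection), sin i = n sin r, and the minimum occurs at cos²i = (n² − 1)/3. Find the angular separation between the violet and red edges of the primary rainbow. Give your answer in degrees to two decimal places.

At 431 nm (n = 1.341): cos²i = 0.26609 → i = 58.946°, r = 39.705°, D_min = 139.071°, rainbow angle = 40.929°.
At 699 nm (n = 1.329): cos²i = 0.25541 → i = 59.643°, r = 40.487°, D_min = 137.337°, rainbow angle = 42.663°.
Angular width = |40.929° − 42.663°| = 1.735°.

1.73°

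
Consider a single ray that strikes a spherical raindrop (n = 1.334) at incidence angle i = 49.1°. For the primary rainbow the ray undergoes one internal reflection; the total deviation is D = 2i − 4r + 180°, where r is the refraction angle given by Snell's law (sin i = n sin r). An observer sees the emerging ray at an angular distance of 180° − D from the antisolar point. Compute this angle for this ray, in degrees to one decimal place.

sin r = sin 49.1° / 1.334 = 0.7559/1.334 = 0.5666; r = 34.51°.
D = 2·49.1° − 4·34.51° + 180° = 98.20° − 138.06° + 180° = 140.14°.
Angle from antisolar point = 180° − D = 39.86°.

39.9°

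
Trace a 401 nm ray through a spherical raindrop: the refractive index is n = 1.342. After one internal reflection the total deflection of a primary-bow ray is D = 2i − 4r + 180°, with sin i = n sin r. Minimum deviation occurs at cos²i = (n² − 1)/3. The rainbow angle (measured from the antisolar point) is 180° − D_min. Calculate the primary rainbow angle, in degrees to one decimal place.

cos²i = (1.80096 − 1)/3 = 0.26699; i = arccos(0.51671) = 58.888°.
sin r = sin 58.888°/1.342 = 0.63797; r = 39.641°.
D_min = 2·58.888° − 4·39.641° + 180° = 139.213°.
Rainbow angle = 180° − D_min = 40.787°.

40.8°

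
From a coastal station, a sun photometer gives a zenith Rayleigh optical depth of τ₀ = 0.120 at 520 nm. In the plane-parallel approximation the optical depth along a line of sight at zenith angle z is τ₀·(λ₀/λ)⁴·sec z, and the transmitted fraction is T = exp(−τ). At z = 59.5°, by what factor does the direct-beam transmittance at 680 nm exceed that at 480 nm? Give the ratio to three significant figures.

1.28

Airmass: sec 59.5° = 1.9703.
τ(680 nm) = 0.120 × (520/680)⁴ × 1.9703 = 0.120 × 0.3420 × 1.9703 = 0.0809.
τ(480 nm) = 0.120 × (520/480)⁴ × 1.9703 = 0.120 × 1.3774 × 1.9703 = 0.3257.
T(680)/T(480) = exp(τ_B − τ_A) = exp(0.2448) = 1.2774.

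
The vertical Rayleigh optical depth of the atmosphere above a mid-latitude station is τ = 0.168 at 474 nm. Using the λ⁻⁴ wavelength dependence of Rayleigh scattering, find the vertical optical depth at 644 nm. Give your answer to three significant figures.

τ(644 nm) = τ(474 nm) × (474/644)⁴ = 0.168 × (0.7360)⁴ = 0.168 × 0.2935 = 0.0493.

0.0493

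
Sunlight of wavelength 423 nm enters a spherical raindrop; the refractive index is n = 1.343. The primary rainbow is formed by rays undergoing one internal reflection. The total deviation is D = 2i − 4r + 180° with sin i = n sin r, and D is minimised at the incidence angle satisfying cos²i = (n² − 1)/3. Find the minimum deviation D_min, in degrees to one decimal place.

cos²i = (1.80365 − 1)/3 = 0.26788; i = arccos(0.51757) = 58.830°.
sin r = sin 58.830°/1.343 = 0.63711; r = 39.577°.
D_min = 2·58.830° − 4·39.577° + 180° = 139.354°.

139.4°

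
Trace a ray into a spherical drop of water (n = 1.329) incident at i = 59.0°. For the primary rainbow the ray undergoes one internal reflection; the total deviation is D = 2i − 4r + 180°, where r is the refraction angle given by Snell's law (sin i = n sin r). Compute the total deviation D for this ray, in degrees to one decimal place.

137.3°

sin r = sin 59.0° / 1.329 = 0.8572/1.329 = 0.6450; r = 40.16°.
D = 2·59.0° − 4·40.16° + 180° = 118.00° − 160.65° + 180° = 137.35°.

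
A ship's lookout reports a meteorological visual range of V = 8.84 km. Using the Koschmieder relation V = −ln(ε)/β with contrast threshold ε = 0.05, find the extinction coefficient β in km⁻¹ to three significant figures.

β = −ln(0.05) / V = 2.996 / 8.84 = 0.3389 km⁻¹.

0.339 km⁻¹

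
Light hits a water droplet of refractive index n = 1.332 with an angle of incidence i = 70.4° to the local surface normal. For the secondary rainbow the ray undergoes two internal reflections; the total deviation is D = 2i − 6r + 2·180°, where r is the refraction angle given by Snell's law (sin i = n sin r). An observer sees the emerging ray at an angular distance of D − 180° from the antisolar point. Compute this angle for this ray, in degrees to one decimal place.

50.7°

sin r = sin 70.4° / 1.332 = 0.9421/1.332 = 0.7073; r = 45.01°.
D = 2·70.4° − 6·45.01° + 2·180° = 140.80° − 270.07° + 360° = 230.73°.
Angle from antisolar point = D − 180° = 50.73°.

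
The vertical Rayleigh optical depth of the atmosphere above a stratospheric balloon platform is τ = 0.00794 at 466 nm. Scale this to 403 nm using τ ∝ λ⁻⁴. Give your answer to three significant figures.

0.0142

τ(403 nm) = τ(466 nm) × (466/403)⁴ = 0.00794 × (1.1563)⁴ = 0.00794 × 1.7878 = 0.0142.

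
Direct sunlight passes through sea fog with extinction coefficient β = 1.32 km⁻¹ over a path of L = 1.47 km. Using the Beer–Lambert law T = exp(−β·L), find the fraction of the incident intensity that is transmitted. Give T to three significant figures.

0.144

τ = β·L = 1.32 × 1.47 = 1.9404.
T = exp(−1.9404) = 0.1436.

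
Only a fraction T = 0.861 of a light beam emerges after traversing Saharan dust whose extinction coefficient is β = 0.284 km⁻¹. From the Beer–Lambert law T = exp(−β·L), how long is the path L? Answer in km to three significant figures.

0.527 km

Beer–Lambert: T = exp(−βL) ⇒ L = −ln(T)/β = −ln(0.861)/0.284 = 0.1497/0.284 = 0.527 km.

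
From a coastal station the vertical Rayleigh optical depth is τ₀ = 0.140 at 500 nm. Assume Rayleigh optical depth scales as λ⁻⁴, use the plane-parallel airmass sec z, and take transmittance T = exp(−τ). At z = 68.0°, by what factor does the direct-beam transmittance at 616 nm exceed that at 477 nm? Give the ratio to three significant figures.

1.34

Airmass: sec 68.0° = 2.6695.
τ(616 nm) = 0.140 × (500/616)⁴ × 2.6695 = 0.140 × 0.4341 × 2.6695 = 0.1622.
τ(477 nm) = 0.140 × (500/477)⁴ × 2.6695 = 0.140 × 1.2073 × 2.6695 = 0.4512.
T(616)/T(477) = exp(τ_B − τ_A) = exp(0.2890) = 1.3350.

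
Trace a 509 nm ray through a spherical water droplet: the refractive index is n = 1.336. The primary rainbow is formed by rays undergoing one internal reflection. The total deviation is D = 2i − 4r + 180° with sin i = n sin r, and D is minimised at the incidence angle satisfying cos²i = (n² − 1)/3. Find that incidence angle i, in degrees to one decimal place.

cos²i = (1.336² − 1)/3 = (1.78490 − 1)/3 = 0.26163.
cos i = 0.51150, so i = 59.236°.

59.2°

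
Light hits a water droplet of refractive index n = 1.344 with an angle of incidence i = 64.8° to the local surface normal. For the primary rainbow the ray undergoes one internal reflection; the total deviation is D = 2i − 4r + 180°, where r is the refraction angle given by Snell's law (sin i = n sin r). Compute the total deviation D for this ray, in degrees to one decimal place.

140.3°

sin r = sin 64.8° / 1.344 = 0.9048/1.344 = 0.6732; r = 42.32°.
D = 2·64.8° − 4·42.32° + 180° = 129.60° − 169.27° + 180° = 140.33°.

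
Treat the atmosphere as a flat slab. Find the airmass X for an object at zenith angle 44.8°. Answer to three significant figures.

1.41

X = sec z = 1/cos 44.8° = 1/0.7096 = 1.4093.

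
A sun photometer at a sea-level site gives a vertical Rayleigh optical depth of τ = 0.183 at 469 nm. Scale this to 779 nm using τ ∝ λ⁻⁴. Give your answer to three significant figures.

0.0240

τ(779 nm) = τ(469 nm) × (469/779)⁴ = 0.183 × (0.6021)⁴ = 0.183 × 0.1314 = 0.0240.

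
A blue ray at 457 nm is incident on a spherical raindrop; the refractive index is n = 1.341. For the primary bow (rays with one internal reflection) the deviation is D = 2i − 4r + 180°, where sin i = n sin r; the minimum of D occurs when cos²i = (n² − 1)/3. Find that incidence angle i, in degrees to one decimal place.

cos²i = (1.341² − 1)/3 = (1.79828 − 1)/3 = 0.26609.
cos i = 0.51584, so i = 58.946°.

58.9°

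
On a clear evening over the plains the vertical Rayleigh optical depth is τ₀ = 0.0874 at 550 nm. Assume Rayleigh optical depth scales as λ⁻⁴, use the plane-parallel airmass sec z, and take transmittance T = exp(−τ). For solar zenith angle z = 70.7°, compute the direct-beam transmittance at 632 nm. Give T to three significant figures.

sec 70.7° = 3.0256.
τ = 0.0874 × (550/632)⁴ × 3.0256 = 0.0874 × 0.5736 × 3.0256 = 0.1517.
T = exp(−0.1517) = 0.8593.

0.859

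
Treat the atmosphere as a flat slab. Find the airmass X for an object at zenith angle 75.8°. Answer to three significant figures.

4.08

X = sec z = 1/cos 75.8° = 1/0.2453 = 4.0765.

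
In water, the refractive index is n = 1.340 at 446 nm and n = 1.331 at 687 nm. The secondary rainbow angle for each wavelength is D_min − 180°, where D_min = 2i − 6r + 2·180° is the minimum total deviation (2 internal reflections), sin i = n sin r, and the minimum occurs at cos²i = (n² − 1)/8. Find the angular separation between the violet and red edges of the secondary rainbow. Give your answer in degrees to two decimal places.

At 446 nm (n = 1.340): cos²i = 0.09945 → i = 71.618°, r = 45.088°, D_min = 232.709°, rainbow angle = 52.709°.
At 687 nm (n = 1.331): cos²i = 0.09645 → i = 71.907°, r = 45.575°, D_min = 230.365°, rainbow angle = 50.365°.
Angular width = |52.709° − 50.365°| = 2.344°.

2.34°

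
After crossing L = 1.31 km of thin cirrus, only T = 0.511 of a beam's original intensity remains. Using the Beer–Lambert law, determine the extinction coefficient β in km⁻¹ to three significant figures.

Beer–Lambert: T = exp(−βL) ⇒ β = −ln(T)/L = −ln(0.511)/1.31 = 0.6714/1.31 = 0.5125 km⁻¹.

0.513 km⁻¹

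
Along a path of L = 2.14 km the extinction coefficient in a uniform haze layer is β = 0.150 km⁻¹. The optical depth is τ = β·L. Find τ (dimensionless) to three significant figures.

0.321

τ = β·L = 0.150 × 2.14 = 0.3210.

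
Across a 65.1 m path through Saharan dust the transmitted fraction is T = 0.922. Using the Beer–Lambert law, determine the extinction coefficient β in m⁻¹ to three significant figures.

Beer–Lambert: T = exp(−βL) ⇒ β = −ln(T)/L = −ln(0.922)/65.1 = 0.0812/65.1 = 0.001247 m⁻¹.

0.00125 m⁻¹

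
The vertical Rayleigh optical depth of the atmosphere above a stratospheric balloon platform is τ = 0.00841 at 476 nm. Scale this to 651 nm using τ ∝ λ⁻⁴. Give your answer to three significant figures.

0.00240

τ(651 nm) = τ(476 nm) × (476/651)⁴ = 0.00841 × (0.7312)⁴ = 0.00841 × 0.2858 = 0.0024.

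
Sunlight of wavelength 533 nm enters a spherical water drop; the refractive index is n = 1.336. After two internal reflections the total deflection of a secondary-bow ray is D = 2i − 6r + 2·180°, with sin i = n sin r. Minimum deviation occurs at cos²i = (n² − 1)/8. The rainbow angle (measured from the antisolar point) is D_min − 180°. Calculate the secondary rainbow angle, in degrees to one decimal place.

51.7°

cos²i = (1.78490 − 1)/8 = 0.09811; i = arccos(0.31323) = 71.746°.
sin r = sin 71.746°/1.336 = 0.71084; r = 45.303°.
D_min = 2·71.746° − 6·45.303° + 360° = 231.674°.
Rainbow angle = D_min − 180° = 51.674°.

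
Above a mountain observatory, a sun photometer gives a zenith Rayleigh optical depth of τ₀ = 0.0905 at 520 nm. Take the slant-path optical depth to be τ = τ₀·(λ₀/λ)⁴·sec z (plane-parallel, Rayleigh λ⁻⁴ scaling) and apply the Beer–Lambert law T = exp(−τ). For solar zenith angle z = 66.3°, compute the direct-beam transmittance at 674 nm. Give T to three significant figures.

0.923

sec 66.3° = 2.4879.
τ = 0.0905 × (520/674)⁴ × 2.4879 = 0.0905 × 0.3543 × 2.4879 = 0.0798.
T = exp(−0.0798) = 0.9233.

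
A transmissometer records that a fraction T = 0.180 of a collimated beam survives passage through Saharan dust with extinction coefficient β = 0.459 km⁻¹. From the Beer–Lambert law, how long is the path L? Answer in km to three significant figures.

3.74 km

Beer–Lambert: T = exp(−βL) ⇒ L = −ln(T)/β = −ln(0.180)/0.459 = 1.7148/0.459 = 3.736 km.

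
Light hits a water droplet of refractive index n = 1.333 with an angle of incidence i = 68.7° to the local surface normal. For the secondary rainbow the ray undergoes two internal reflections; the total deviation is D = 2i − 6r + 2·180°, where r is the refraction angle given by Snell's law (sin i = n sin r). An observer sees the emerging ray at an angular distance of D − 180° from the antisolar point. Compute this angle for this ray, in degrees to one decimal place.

sin r = sin 68.7° / 1.333 = 0.9317/1.333 = 0.6989; r = 44.34°.
D = 2·68.7° − 6·44.34° + 2·180° = 137.40° − 266.05° + 360° = 231.35°.
Angle from antisolar point = D − 180° = 51.35°.

51.3°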